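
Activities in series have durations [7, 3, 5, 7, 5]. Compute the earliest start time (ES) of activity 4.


Activity 4 starts after activities 1 through 3 complete.
Predecessor durations: [7, 3, 5]
ES = 7 + 3 + 5 = 15

15


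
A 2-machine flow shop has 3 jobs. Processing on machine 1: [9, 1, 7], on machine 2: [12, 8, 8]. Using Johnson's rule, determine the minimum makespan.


Apply Johnson's rule:
  Group 1 (a <= b): [(2, 1, 8), (3, 7, 8), (1, 9, 12)]
  Group 2 (a > b): []
Optimal job order: [2, 3, 1]
Schedule:
  Job 2: M1 done at 1, M2 done at 9
  Job 3: M1 done at 8, M2 done at 17
  Job 1: M1 done at 17, M2 done at 29
Makespan = 29

29


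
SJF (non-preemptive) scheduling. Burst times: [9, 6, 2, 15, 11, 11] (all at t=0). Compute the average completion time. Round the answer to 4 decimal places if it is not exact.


SJF order (ascending): [2, 6, 9, 11, 11, 15]
Completion times:
  Job 1: burst=2, C=2
  Job 2: burst=6, C=8
  Job 3: burst=9, C=17
  Job 4: burst=11, C=28
  Job 5: burst=11, C=39
  Job 6: burst=15, C=54
Average completion = 148/6 = 24.6667

24.6667


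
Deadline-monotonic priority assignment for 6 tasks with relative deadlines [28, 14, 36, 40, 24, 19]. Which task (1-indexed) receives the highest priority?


Sort tasks by relative deadline (ascending):
  Task 2: deadline = 14
  Task 6: deadline = 19
  Task 5: deadline = 24
  Task 1: deadline = 28
  Task 3: deadline = 36
  Task 4: deadline = 40
Priority order (highest first): [2, 6, 5, 1, 3, 4]
Highest priority task = 2

2


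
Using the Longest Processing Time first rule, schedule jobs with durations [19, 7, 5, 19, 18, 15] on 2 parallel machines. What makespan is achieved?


Sort jobs in decreasing order (LPT): [19, 19, 18, 15, 7, 5]
Assign each job to the least loaded machine:
  Machine 1: jobs [19, 18, 5], load = 42
  Machine 2: jobs [19, 15, 7], load = 41
Makespan = max load = 42

42


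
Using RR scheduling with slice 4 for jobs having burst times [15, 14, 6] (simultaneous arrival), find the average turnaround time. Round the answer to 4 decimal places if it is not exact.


Time quantum = 4
Execution trace:
  J1 runs 4 units, time = 4
  J2 runs 4 units, time = 8
  J3 runs 4 units, time = 12
  J1 runs 4 units, time = 16
  J2 runs 4 units, time = 20
  J3 runs 2 units, time = 22
  J1 runs 4 units, time = 26
  J2 runs 4 units, time = 30
  J1 runs 3 units, time = 33
  J2 runs 2 units, time = 35
Finish times: [33, 35, 22]
Average turnaround = 90/3 = 30.0

30.0


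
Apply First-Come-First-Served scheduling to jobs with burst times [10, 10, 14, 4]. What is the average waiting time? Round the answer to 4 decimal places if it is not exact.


FCFS order (as given): [10, 10, 14, 4]
Waiting times:
  Job 1: wait = 0
  Job 2: wait = 10
  Job 3: wait = 20
  Job 4: wait = 34
Sum of waiting times = 64
Average waiting time = 64/4 = 16.0

16.0


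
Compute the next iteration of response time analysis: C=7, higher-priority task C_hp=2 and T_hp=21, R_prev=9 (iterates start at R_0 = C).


R_next = C + ceil(R_prev / T_hp) * C_hp
ceil(9 / 21) = ceil(0.4286) = 1
Interference = 1 * 2 = 2
R_next = 7 + 2 = 9
R_next = R_prev, so the iteration has converged (response time = 9).

9


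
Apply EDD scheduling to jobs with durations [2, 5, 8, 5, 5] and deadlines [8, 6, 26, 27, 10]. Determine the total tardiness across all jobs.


Sort by due date (EDD order): [(5, 6), (2, 8), (5, 10), (8, 26), (5, 27)]
Compute completion times and tardiness:
  Job 1: p=5, d=6, C=5, tardiness=max(0,5-6)=0
  Job 2: p=2, d=8, C=7, tardiness=max(0,7-8)=0
  Job 3: p=5, d=10, C=12, tardiness=max(0,12-10)=2
  Job 4: p=8, d=26, C=20, tardiness=max(0,20-26)=0
  Job 5: p=5, d=27, C=25, tardiness=max(0,25-27)=0
Total tardiness = 2

2


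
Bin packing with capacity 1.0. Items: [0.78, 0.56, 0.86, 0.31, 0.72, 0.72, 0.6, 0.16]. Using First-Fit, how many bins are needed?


Place items sequentially using First-Fit:
  Item 0.78 -> new Bin 1
  Item 0.56 -> new Bin 2
  Item 0.86 -> new Bin 3
  Item 0.31 -> Bin 2 (now 0.87)
  Item 0.72 -> new Bin 4
  Item 0.72 -> new Bin 5
  Item 0.6 -> new Bin 6
  Item 0.16 -> Bin 1 (now 0.94)
Total bins used = 6

6


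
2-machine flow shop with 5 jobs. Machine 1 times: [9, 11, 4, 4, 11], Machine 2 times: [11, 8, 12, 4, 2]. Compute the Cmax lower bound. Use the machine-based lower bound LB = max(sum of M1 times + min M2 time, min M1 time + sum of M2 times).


LB1 = sum(M1 times) + min(M2 times) = 39 + 2 = 41
LB2 = min(M1 times) + sum(M2 times) = 4 + 37 = 41
Lower bound = max(LB1, LB2) = max(41, 41) = 41

41


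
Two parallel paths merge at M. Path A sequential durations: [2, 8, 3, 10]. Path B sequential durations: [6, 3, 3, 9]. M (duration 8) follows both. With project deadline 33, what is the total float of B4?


Forward pass: ES(B4) = sum of predecessors on chain B = 12
EF = ES + duration = 12 + 9 = 21
Backward pass: LF(M) = deadline = 33; LS(M) = 33 - 8 = 25
LF(B4) = LS(M) - sum(successors on chain B) = 25 - 0 = 25
LS = LF - duration = 25 - 9 = 16
Total float = LS - ES = 16 - 12 = 4

4


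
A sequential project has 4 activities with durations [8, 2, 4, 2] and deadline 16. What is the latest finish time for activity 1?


LF(activity 1) = deadline - sum of successor durations
Successors: activities 2 through 4 with durations [2, 4, 2]
Sum of successor durations = 8
LF = 16 - 8 = 8

8


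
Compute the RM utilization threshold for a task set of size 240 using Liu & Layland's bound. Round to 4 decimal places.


Compute 2^(1/240) = 1.0028922879
Subtract 1: 1.0028922879 - 1 = 0.0028922879
Multiply by n: 240 * 0.0028922879 = 0.6941490960
Round to 4 dp: 0.6941

0.6941


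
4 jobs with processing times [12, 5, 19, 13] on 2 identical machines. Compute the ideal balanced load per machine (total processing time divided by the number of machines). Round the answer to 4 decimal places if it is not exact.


Total processing time = 12 + 5 + 19 + 13 = 49
Number of machines = 2
Ideal balanced load = 49 / 2 = 24.5

24.5


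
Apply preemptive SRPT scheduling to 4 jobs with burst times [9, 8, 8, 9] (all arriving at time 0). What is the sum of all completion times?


Since all jobs arrive at t=0, SRPT equals SPT ordering.
SPT order: [8, 8, 9, 9]
Completion times:
  Job 1: p=8, C=8
  Job 2: p=8, C=16
  Job 3: p=9, C=25
  Job 4: p=9, C=34
Total completion time = 8 + 16 + 25 + 34 = 83

83


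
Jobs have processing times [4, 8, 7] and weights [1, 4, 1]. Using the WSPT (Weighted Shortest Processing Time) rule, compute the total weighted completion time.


Compute p/w ratios and sort ascending (WSPT): [(8, 4), (4, 1), (7, 1)]
Compute weighted completion times:
  Job (p=8,w=4): C=8, w*C=4*8=32
  Job (p=4,w=1): C=12, w*C=1*12=12
  Job (p=7,w=1): C=19, w*C=1*19=19
Total weighted completion time = 63

63


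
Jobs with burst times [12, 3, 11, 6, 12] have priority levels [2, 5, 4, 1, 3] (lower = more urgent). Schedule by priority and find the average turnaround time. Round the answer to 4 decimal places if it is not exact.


Sort by priority (ascending = highest first):
Order: [(1, 6), (2, 12), (3, 12), (4, 11), (5, 3)]
Completion times:
  Priority 1, burst=6, C=6
  Priority 2, burst=12, C=18
  Priority 3, burst=12, C=30
  Priority 4, burst=11, C=41
  Priority 5, burst=3, C=44
Average turnaround = 139/5 = 27.8

27.8


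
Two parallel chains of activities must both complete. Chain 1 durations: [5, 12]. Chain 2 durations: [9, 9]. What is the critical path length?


Path A total = 5 + 12 = 17
Path B total = 9 + 9 = 18
Critical path = longest path = max(17, 18) = 18

18


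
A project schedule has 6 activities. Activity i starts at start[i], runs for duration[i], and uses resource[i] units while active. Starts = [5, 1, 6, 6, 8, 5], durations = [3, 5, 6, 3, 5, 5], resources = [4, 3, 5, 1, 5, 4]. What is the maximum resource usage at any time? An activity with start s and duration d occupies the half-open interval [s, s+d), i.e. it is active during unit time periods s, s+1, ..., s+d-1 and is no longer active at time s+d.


Each activity i is active on [start_i, start_i + duration_i).
Compute total resource usage per time slot:
  t=0: active resources = [], total = 0
  t=1: active resources = [3], total = 3
  t=2: active resources = [3], total = 3
  t=3: active resources = [3], total = 3
  t=4: active resources = [3], total = 3
  t=5: active resources = [4, 3, 4], total = 11
  t=6: active resources = [4, 5, 1, 4], total = 14
  t=7: active resources = [4, 5, 1, 4], total = 14
  t=8: active resources = [5, 1, 5, 4], total = 15
  t=9: active resources = [5, 5, 4], total = 14
  t=10: active resources = [5, 5], total = 10
  t=11: active resources = [5, 5], total = 10
  t=12: active resources = [5], total = 5
Peak resource demand = 15

15


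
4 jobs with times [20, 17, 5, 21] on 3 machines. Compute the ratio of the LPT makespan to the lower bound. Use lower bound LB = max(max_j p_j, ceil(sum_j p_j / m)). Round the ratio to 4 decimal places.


LPT order: [21, 20, 17, 5]
Machine loads after assignment: [21, 20, 22]
LPT makespan = 22
Lower bound = max(max_job, ceil(total/3)) = max(21, 21) = 21
Ratio = 22 / 21 = 1.0476

1.0476


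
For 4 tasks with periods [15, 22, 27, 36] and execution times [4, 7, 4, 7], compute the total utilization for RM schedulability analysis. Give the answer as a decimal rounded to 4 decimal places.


Compute individual utilizations (exact fractions):
  Task 1: C/T = 4/15 (approx. 0.2667)
  Task 2: C/T = 7/22 (approx. 0.3182)
  Task 3: C/T = 4/27 (approx. 0.1481)
  Task 4: C/T = 7/36 (approx. 0.1944)
Total utilization U = 4/15 + 7/22 + 4/27 + 7/36 = 5509/5940
Rounded to 4 decimal places: U = 0.9274
RM (Liu & Layland) bound for 4 tasks = 0.756828; compare with U = 5509/5940 (approx. 0.927441)
bound < U <= 1, so the RM sufficient condition is not met (inconclusive; an exact test such as response-time analysis is needed).

0.9274


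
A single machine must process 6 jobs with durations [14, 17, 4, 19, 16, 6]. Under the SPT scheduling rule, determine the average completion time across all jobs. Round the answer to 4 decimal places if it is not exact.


Sort jobs by processing time (SPT order): [4, 6, 14, 16, 17, 19]
Compute completion times sequentially:
  Job 1: processing = 4, completes at 4
  Job 2: processing = 6, completes at 10
  Job 3: processing = 14, completes at 24
  Job 4: processing = 16, completes at 40
  Job 5: processing = 17, completes at 57
  Job 6: processing = 19, completes at 76
Sum of completion times = 211
Average completion time = 211/6 = 35.1667

35.1667


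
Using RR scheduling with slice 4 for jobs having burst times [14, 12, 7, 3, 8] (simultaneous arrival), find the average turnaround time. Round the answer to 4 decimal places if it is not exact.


Time quantum = 4
Execution trace:
  J1 runs 4 units, time = 4
  J2 runs 4 units, time = 8
  J3 runs 4 units, time = 12
  J4 runs 3 units, time = 15
  J5 runs 4 units, time = 19
  J1 runs 4 units, time = 23
  J2 runs 4 units, time = 27
  J3 runs 3 units, time = 30
  J5 runs 4 units, time = 34
  J1 runs 4 units, time = 38
  J2 runs 4 units, time = 42
  J1 runs 2 units, time = 44
Finish times: [44, 42, 30, 15, 34]
Average turnaround = 165/5 = 33.0

33.0


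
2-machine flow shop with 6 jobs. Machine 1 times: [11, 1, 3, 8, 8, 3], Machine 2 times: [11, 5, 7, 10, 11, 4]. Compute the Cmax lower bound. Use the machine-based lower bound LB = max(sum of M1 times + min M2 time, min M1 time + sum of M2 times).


LB1 = sum(M1 times) + min(M2 times) = 34 + 4 = 38
LB2 = min(M1 times) + sum(M2 times) = 1 + 48 = 49
Lower bound = max(LB1, LB2) = max(38, 49) = 49

49


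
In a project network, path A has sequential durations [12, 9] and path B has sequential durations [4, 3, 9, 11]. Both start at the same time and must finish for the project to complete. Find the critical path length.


Path A total = 12 + 9 = 21
Path B total = 4 + 3 + 9 + 11 = 27
Critical path = longest path = max(21, 27) = 27

27


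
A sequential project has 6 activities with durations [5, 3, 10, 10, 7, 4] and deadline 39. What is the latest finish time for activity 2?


LF(activity 2) = deadline - sum of successor durations
Successors: activities 3 through 6 with durations [10, 10, 7, 4]
Sum of successor durations = 31
LF = 39 - 31 = 8

8


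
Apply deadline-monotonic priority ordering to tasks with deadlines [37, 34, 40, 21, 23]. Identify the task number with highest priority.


Sort tasks by relative deadline (ascending):
  Task 4: deadline = 21
  Task 5: deadline = 23
  Task 2: deadline = 34
  Task 1: deadline = 37
  Task 3: deadline = 40
Priority order (highest first): [4, 5, 2, 1, 3]
Highest priority task = 4

4


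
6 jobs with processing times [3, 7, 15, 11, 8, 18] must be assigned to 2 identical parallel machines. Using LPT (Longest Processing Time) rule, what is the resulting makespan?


Sort jobs in decreasing order (LPT): [18, 15, 11, 8, 7, 3]
Assign each job to the least loaded machine:
  Machine 1: jobs [18, 8, 7], load = 33
  Machine 2: jobs [15, 11, 3], load = 29
Makespan = max load = 33

33


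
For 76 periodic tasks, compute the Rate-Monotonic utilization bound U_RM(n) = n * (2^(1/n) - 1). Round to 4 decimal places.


Compute 2^(1/76) = 1.0091620748
Subtract 1: 1.0091620748 - 1 = 0.0091620748
Multiply by n: 76 * 0.0091620748 = 0.6963176848
Round to 4 dp: 0.6963

0.6963


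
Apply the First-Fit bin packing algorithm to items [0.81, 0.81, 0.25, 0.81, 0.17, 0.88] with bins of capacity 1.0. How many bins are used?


Place items sequentially using First-Fit:
  Item 0.81 -> new Bin 1
  Item 0.81 -> new Bin 2
  Item 0.25 -> new Bin 3
  Item 0.81 -> new Bin 4
  Item 0.17 -> Bin 1 (now 0.98)
  Item 0.88 -> new Bin 5
Total bins used = 5

5


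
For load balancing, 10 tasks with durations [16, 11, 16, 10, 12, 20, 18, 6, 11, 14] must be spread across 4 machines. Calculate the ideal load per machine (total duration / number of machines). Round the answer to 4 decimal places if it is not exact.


Total processing time = 16 + 11 + 16 + 10 + 12 + 20 + 18 + 6 + 11 + 14 = 134
Number of machines = 4
Ideal balanced load = 134 / 4 = 33.5

33.5


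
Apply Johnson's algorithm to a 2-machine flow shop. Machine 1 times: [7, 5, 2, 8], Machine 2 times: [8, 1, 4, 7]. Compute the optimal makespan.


Apply Johnson's rule:
  Group 1 (a <= b): [(3, 2, 4), (1, 7, 8)]
  Group 2 (a > b): [(4, 8, 7), (2, 5, 1)]
Optimal job order: [3, 1, 4, 2]
Schedule:
  Job 3: M1 done at 2, M2 done at 6
  Job 1: M1 done at 9, M2 done at 17
  Job 4: M1 done at 17, M2 done at 24
  Job 2: M1 done at 22, M2 done at 25
Makespan = 25

25


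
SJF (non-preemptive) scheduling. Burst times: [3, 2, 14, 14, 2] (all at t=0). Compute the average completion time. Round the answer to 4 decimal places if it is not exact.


SJF order (ascending): [2, 2, 3, 14, 14]
Completion times:
  Job 1: burst=2, C=2
  Job 2: burst=2, C=4
  Job 3: burst=3, C=7
  Job 4: burst=14, C=21
  Job 5: burst=14, C=35
Average completion = 69/5 = 13.8

13.8


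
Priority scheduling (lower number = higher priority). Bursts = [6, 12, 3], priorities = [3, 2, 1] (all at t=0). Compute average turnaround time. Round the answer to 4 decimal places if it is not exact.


Sort by priority (ascending = highest first):
Order: [(1, 3), (2, 12), (3, 6)]
Completion times:
  Priority 1, burst=3, C=3
  Priority 2, burst=12, C=15
  Priority 3, burst=6, C=21
Average turnaround = 39/3 = 13.0

13.0


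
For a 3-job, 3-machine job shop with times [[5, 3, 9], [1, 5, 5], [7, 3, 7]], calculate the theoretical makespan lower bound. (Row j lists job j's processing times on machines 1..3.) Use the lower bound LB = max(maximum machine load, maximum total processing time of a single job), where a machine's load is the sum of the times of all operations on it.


Machine loads:
  Machine 1: 5 + 1 + 7 = 13
  Machine 2: 3 + 5 + 3 = 11
  Machine 3: 9 + 5 + 7 = 21
Max machine load = 21
Job totals:
  Job 1: 17
  Job 2: 11
  Job 3: 17
Max job total = 17
Lower bound = max(21, 17) = 21

21


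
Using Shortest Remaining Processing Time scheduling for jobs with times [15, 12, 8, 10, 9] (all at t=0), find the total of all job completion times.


Since all jobs arrive at t=0, SRPT equals SPT ordering.
SPT order: [8, 9, 10, 12, 15]
Completion times:
  Job 1: p=8, C=8
  Job 2: p=9, C=17
  Job 3: p=10, C=27
  Job 4: p=12, C=39
  Job 5: p=15, C=54
Total completion time = 8 + 17 + 27 + 39 + 54 = 145

145


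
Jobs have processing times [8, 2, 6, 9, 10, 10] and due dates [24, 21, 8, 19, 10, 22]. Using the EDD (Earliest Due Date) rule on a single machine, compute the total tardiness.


Sort by due date (EDD order): [(6, 8), (10, 10), (9, 19), (2, 21), (10, 22), (8, 24)]
Compute completion times and tardiness:
  Job 1: p=6, d=8, C=6, tardiness=max(0,6-8)=0
  Job 2: p=10, d=10, C=16, tardiness=max(0,16-10)=6
  Job 3: p=9, d=19, C=25, tardiness=max(0,25-19)=6
  Job 4: p=2, d=21, C=27, tardiness=max(0,27-21)=6
  Job 5: p=10, d=22, C=37, tardiness=max(0,37-22)=15
  Job 6: p=8, d=24, C=45, tardiness=max(0,45-24)=21
Total tardiness = 54

54


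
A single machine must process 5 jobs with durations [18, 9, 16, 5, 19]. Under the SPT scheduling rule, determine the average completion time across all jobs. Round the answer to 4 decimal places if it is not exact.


Sort jobs by processing time (SPT order): [5, 9, 16, 18, 19]
Compute completion times sequentially:
  Job 1: processing = 5, completes at 5
  Job 2: processing = 9, completes at 14
  Job 3: processing = 16, completes at 30
  Job 4: processing = 18, completes at 48
  Job 5: processing = 19, completes at 67
Sum of completion times = 164
Average completion time = 164/5 = 32.8

32.8


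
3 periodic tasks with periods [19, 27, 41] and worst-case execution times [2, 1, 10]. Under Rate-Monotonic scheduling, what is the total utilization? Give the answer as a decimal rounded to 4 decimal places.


Compute individual utilizations (exact fractions):
  Task 1: C/T = 2/19 (approx. 0.1053)
  Task 2: C/T = 1/27 (approx. 0.037)
  Task 3: C/T = 10/41 (approx. 0.2439)
Total utilization U = 2/19 + 1/27 + 10/41 = 8123/21033
Rounded to 4 decimal places: U = 0.3862
RM (Liu & Layland) bound for 3 tasks = 0.779763; compare with U = 8123/21033 (approx. 0.386203)
U <= bound, so schedulable by RM sufficient condition.

0.3862


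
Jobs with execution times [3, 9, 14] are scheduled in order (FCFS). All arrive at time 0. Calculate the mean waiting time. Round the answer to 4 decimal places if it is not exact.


FCFS order (as given): [3, 9, 14]
Waiting times:
  Job 1: wait = 0
  Job 2: wait = 3
  Job 3: wait = 12
Sum of waiting times = 15
Average waiting time = 15/3 = 5.0

5.0


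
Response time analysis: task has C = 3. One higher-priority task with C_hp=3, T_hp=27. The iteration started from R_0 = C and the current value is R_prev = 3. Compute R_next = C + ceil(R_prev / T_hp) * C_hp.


R_next = C + ceil(R_prev / T_hp) * C_hp
ceil(3 / 27) = ceil(0.1111) = 1
Interference = 1 * 3 = 3
R_next = 3 + 3 = 6

6


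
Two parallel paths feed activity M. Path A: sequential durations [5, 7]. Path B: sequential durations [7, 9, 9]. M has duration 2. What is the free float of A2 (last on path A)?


ES(A2) = sum of predecessors on chain A = 5
EF(A2) = ES + duration = 5 + 7 = 12
Successor of A2 is M. ES(M) = max(sum(A), sum(B)) = max(12, 25) = 25
Free float = ES(successor) - EF(current) = 25 - 12 = 13

13


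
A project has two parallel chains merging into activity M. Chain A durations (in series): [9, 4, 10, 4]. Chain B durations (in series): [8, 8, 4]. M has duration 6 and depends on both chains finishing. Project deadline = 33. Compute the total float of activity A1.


Forward pass: ES(A1) = sum of predecessors on chain A = 0
EF = ES + duration = 0 + 9 = 9
Backward pass: LF(M) = deadline = 33; LS(M) = 33 - 6 = 27
LF(A1) = LS(M) - sum(successors on chain A) = 27 - 18 = 9
LS = LF - duration = 9 - 9 = 0
Total float = LS - ES = 0 - 0 = 0

0


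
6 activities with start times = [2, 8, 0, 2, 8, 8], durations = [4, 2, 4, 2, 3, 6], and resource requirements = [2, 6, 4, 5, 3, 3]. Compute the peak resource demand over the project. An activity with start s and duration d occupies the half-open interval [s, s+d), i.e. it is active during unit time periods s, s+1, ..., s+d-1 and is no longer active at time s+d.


Each activity i is active on [start_i, start_i + duration_i).
Compute total resource usage per time slot:
  t=0: active resources = [4], total = 4
  t=1: active resources = [4], total = 4
  t=2: active resources = [2, 4, 5], total = 11
  t=3: active resources = [2, 4, 5], total = 11
  t=4: active resources = [2], total = 2
  t=5: active resources = [2], total = 2
  t=6: active resources = [], total = 0
  t=7: active resources = [], total = 0
  t=8: active resources = [6, 3, 3], total = 12
  t=9: active resources = [6, 3, 3], total = 12
  t=10: active resources = [3, 3], total = 6
  t=11: active resources = [3], total = 3
  t=12: active resources = [3], total = 3
  t=13: active resources = [3], total = 3
Peak resource demand = 12

12


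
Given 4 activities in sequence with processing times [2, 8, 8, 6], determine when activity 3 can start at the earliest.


Activity 3 starts after activities 1 through 2 complete.
Predecessor durations: [2, 8]
ES = 2 + 8 = 10

10


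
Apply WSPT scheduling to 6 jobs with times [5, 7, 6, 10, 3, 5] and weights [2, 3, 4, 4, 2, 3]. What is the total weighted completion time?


Compute p/w ratios and sort ascending (WSPT): [(6, 4), (3, 2), (5, 3), (7, 3), (5, 2), (10, 4)]
Compute weighted completion times:
  Job (p=6,w=4): C=6, w*C=4*6=24
  Job (p=3,w=2): C=9, w*C=2*9=18
  Job (p=5,w=3): C=14, w*C=3*14=42
  Job (p=7,w=3): C=21, w*C=3*21=63
  Job (p=5,w=2): C=26, w*C=2*26=52
  Job (p=10,w=4): C=36, w*C=4*36=144
Total weighted completion time = 343

343


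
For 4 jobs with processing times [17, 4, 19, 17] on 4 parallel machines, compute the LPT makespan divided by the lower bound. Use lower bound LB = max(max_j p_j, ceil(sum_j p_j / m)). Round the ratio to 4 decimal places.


LPT order: [19, 17, 17, 4]
Machine loads after assignment: [19, 17, 17, 4]
LPT makespan = 19
Lower bound = max(max_job, ceil(total/4)) = max(19, 15) = 19
Ratio = 19 / 19 = 1.0

1.0


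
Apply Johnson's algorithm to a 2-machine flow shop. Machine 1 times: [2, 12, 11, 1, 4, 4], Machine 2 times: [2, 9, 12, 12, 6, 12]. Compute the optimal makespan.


Apply Johnson's rule:
  Group 1 (a <= b): [(4, 1, 12), (1, 2, 2), (5, 4, 6), (6, 4, 12), (3, 11, 12)]
  Group 2 (a > b): [(2, 12, 9)]
Optimal job order: [4, 1, 5, 6, 3, 2]
Schedule:
  Job 4: M1 done at 1, M2 done at 13
  Job 1: M1 done at 3, M2 done at 15
  Job 5: M1 done at 7, M2 done at 21
  Job 6: M1 done at 11, M2 done at 33
  Job 3: M1 done at 22, M2 done at 45
  Job 2: M1 done at 34, M2 done at 54
Makespan = 54

54


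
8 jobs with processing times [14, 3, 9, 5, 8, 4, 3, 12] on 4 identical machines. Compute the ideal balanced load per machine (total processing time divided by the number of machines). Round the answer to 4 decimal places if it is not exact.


Total processing time = 14 + 3 + 9 + 5 + 8 + 4 + 3 + 12 = 58
Number of machines = 4
Ideal balanced load = 58 / 4 = 14.5

14.5


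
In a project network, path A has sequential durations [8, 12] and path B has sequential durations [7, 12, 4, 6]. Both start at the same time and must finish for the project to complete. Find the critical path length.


Path A total = 8 + 12 = 20
Path B total = 7 + 12 + 4 + 6 = 29
Critical path = longest path = max(20, 29) = 29

29


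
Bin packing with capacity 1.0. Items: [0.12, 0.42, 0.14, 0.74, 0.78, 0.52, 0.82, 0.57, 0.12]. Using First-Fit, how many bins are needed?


Place items sequentially using First-Fit:
  Item 0.12 -> new Bin 1
  Item 0.42 -> Bin 1 (now 0.54)
  Item 0.14 -> Bin 1 (now 0.68)
  Item 0.74 -> new Bin 2
  Item 0.78 -> new Bin 3
  Item 0.52 -> new Bin 4
  Item 0.82 -> new Bin 5
  Item 0.57 -> new Bin 6
  Item 0.12 -> Bin 1 (now 0.8)
Total bins used = 6

6


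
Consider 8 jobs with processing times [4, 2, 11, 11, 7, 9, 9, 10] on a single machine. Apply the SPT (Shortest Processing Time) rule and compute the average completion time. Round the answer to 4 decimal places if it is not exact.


Sort jobs by processing time (SPT order): [2, 4, 7, 9, 9, 10, 11, 11]
Compute completion times sequentially:
  Job 1: processing = 2, completes at 2
  Job 2: processing = 4, completes at 6
  Job 3: processing = 7, completes at 13
  Job 4: processing = 9, completes at 22
  Job 5: processing = 9, completes at 31
  Job 6: processing = 10, completes at 41
  Job 7: processing = 11, completes at 52
  Job 8: processing = 11, completes at 63
Sum of completion times = 230
Average completion time = 230/8 = 28.75

28.75


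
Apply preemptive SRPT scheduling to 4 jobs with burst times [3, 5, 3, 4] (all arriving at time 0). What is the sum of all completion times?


Since all jobs arrive at t=0, SRPT equals SPT ordering.
SPT order: [3, 3, 4, 5]
Completion times:
  Job 1: p=3, C=3
  Job 2: p=3, C=6
  Job 3: p=4, C=10
  Job 4: p=5, C=15
Total completion time = 3 + 6 + 10 + 15 = 34

34


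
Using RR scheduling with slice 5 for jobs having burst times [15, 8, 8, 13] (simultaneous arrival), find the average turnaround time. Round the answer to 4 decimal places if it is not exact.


Time quantum = 5
Execution trace:
  J1 runs 5 units, time = 5
  J2 runs 5 units, time = 10
  J3 runs 5 units, time = 15
  J4 runs 5 units, time = 20
  J1 runs 5 units, time = 25
  J2 runs 3 units, time = 28
  J3 runs 3 units, time = 31
  J4 runs 5 units, time = 36
  J1 runs 5 units, time = 41
  J4 runs 3 units, time = 44
Finish times: [41, 28, 31, 44]
Average turnaround = 144/4 = 36.0

36.0


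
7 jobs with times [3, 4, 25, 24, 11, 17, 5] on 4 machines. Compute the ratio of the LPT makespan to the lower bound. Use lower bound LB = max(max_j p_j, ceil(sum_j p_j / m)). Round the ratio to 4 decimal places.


LPT order: [25, 24, 17, 11, 5, 4, 3]
Machine loads after assignment: [25, 24, 20, 20]
LPT makespan = 25
Lower bound = max(max_job, ceil(total/4)) = max(25, 23) = 25
Ratio = 25 / 25 = 1.0

1.0


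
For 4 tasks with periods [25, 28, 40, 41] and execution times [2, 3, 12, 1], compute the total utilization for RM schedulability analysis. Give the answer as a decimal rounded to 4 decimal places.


Compute individual utilizations (exact fractions):
  Task 1: C/T = 2/25 (approx. 0.08)
  Task 2: C/T = 3/28 (approx. 0.1071)
  Task 3: C/T = 12/40 = 3/10 (approx. 0.3)
  Task 4: C/T = 1/41 (approx. 0.0244)
Total utilization U = 2/25 + 3/28 + 3/10 + 1/41 = 14681/28700
Rounded to 4 decimal places: U = 0.5115
RM (Liu & Layland) bound for 4 tasks = 0.756828; compare with U = 14681/28700 (approx. 0.511533)
U <= bound, so schedulable by RM sufficient condition.

0.5115


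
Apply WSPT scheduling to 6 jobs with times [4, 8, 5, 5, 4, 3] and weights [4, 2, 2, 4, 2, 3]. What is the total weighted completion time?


Compute p/w ratios and sort ascending (WSPT): [(4, 4), (3, 3), (5, 4), (4, 2), (5, 2), (8, 2)]
Compute weighted completion times:
  Job (p=4,w=4): C=4, w*C=4*4=16
  Job (p=3,w=3): C=7, w*C=3*7=21
  Job (p=5,w=4): C=12, w*C=4*12=48
  Job (p=4,w=2): C=16, w*C=2*16=32
  Job (p=5,w=2): C=21, w*C=2*21=42
  Job (p=8,w=2): C=29, w*C=2*29=58
Total weighted completion time = 217

217


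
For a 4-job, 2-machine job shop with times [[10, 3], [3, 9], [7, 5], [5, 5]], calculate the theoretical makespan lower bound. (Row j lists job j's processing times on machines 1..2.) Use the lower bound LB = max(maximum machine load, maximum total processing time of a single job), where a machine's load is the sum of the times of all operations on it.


Machine loads:
  Machine 1: 10 + 3 + 7 + 5 = 25
  Machine 2: 3 + 9 + 5 + 5 = 22
Max machine load = 25
Job totals:
  Job 1: 13
  Job 2: 12
  Job 3: 12
  Job 4: 10
Max job total = 13
Lower bound = max(25, 13) = 25

25


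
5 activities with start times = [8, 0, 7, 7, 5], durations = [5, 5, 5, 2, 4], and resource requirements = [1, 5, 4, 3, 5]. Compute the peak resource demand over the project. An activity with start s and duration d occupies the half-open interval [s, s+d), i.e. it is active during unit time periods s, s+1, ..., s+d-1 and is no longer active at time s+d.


Each activity i is active on [start_i, start_i + duration_i).
Compute total resource usage per time slot:
  t=0: active resources = [5], total = 5
  t=1: active resources = [5], total = 5
  t=2: active resources = [5], total = 5
  t=3: active resources = [5], total = 5
  t=4: active resources = [5], total = 5
  t=5: active resources = [5], total = 5
  t=6: active resources = [5], total = 5
  t=7: active resources = [4, 3, 5], total = 12
  t=8: active resources = [1, 4, 3, 5], total = 13
  t=9: active resources = [1, 4], total = 5
  t=10: active resources = [1, 4], total = 5
  t=11: active resources = [1, 4], total = 5
  t=12: active resources = [1], total = 1
Peak resource demand = 13

13


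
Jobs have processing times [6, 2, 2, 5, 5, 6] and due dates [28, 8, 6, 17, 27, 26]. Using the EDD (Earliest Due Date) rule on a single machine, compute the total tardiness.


Sort by due date (EDD order): [(2, 6), (2, 8), (5, 17), (6, 26), (5, 27), (6, 28)]
Compute completion times and tardiness:
  Job 1: p=2, d=6, C=2, tardiness=max(0,2-6)=0
  Job 2: p=2, d=8, C=4, tardiness=max(0,4-8)=0
  Job 3: p=5, d=17, C=9, tardiness=max(0,9-17)=0
  Job 4: p=6, d=26, C=15, tardiness=max(0,15-26)=0
  Job 5: p=5, d=27, C=20, tardiness=max(0,20-27)=0
  Job 6: p=6, d=28, C=26, tardiness=max(0,26-28)=0
Total tardiness = 0

0


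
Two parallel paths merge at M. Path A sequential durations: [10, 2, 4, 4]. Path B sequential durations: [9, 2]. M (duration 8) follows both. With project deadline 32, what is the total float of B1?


Forward pass: ES(B1) = sum of predecessors on chain B = 0
EF = ES + duration = 0 + 9 = 9
Backward pass: LF(M) = deadline = 32; LS(M) = 32 - 8 = 24
LF(B1) = LS(M) - sum(successors on chain B) = 24 - 2 = 22
LS = LF - duration = 22 - 9 = 13
Total float = LS - ES = 13 - 0 = 13

13


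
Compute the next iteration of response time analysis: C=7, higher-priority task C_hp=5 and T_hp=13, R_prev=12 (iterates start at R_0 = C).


R_next = C + ceil(R_prev / T_hp) * C_hp
ceil(12 / 13) = ceil(0.9231) = 1
Interference = 1 * 5 = 5
R_next = 7 + 5 = 12
R_next = R_prev, so the iteration has converged (response time = 12).

12


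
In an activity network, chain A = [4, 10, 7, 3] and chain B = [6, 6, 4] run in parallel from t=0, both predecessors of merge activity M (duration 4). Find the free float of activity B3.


ES(B3) = sum of predecessors on chain B = 12
EF(B3) = ES + duration = 12 + 4 = 16
Successor of B3 is M. ES(M) = max(sum(A), sum(B)) = max(24, 16) = 24
Free float = ES(successor) - EF(current) = 24 - 16 = 8

8


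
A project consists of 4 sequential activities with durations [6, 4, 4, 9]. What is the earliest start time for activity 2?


Activity 2 starts after activities 1 through 1 complete.
Predecessor durations: [6]
ES = 6 = 6

6


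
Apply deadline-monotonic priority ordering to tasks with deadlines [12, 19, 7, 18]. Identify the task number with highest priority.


Sort tasks by relative deadline (ascending):
  Task 3: deadline = 7
  Task 1: deadline = 12
  Task 4: deadline = 18
  Task 2: deadline = 19
Priority order (highest first): [3, 1, 4, 2]
Highest priority task = 3

3


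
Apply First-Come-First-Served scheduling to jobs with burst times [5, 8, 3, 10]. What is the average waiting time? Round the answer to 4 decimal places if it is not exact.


FCFS order (as given): [5, 8, 3, 10]
Waiting times:
  Job 1: wait = 0
  Job 2: wait = 5
  Job 3: wait = 13
  Job 4: wait = 16
Sum of waiting times = 34
Average waiting time = 34/4 = 8.5

8.5


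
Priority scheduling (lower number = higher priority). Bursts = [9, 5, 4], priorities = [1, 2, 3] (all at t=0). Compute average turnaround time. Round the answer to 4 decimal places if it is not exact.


Sort by priority (ascending = highest first):
Order: [(1, 9), (2, 5), (3, 4)]
Completion times:
  Priority 1, burst=9, C=9
  Priority 2, burst=5, C=14
  Priority 3, burst=4, C=18
Average turnaround = 41/3 = 13.6667

13.6667


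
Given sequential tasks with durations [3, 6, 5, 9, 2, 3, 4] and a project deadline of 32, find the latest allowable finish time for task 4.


LF(activity 4) = deadline - sum of successor durations
Successors: activities 5 through 7 with durations [2, 3, 4]
Sum of successor durations = 9
LF = 32 - 9 = 23

23


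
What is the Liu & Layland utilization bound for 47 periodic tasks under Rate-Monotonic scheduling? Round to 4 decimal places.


Compute 2^(1/47) = 1.0148570979
Subtract 1: 1.0148570979 - 1 = 0.0148570979
Multiply by n: 47 * 0.0148570979 = 0.6982836013
Round to 4 dp: 0.6983

0.6983


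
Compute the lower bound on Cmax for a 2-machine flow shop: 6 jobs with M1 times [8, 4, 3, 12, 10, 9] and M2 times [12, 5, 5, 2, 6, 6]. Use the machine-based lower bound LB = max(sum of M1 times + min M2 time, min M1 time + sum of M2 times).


LB1 = sum(M1 times) + min(M2 times) = 46 + 2 = 48
LB2 = min(M1 times) + sum(M2 times) = 3 + 36 = 39
Lower bound = max(LB1, LB2) = max(48, 39) = 48

48


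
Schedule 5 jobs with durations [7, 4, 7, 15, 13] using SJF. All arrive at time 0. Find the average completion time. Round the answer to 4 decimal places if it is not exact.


SJF order (ascending): [4, 7, 7, 13, 15]
Completion times:
  Job 1: burst=4, C=4
  Job 2: burst=7, C=11
  Job 3: burst=7, C=18
  Job 4: burst=13, C=31
  Job 5: burst=15, C=46
Average completion = 110/5 = 22.0

22.0


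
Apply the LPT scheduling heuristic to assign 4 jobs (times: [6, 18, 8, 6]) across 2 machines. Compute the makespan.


Sort jobs in decreasing order (LPT): [18, 8, 6, 6]
Assign each job to the least loaded machine:
  Machine 1: jobs [18], load = 18
  Machine 2: jobs [8, 6, 6], load = 20
Makespan = max load = 20

20


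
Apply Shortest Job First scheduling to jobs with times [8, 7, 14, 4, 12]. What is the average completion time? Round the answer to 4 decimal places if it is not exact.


SJF order (ascending): [4, 7, 8, 12, 14]
Completion times:
  Job 1: burst=4, C=4
  Job 2: burst=7, C=11
  Job 3: burst=8, C=19
  Job 4: burst=12, C=31
  Job 5: burst=14, C=45
Average completion = 110/5 = 22.0

22.0


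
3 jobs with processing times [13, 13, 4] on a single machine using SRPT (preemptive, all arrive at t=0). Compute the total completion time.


Since all jobs arrive at t=0, SRPT equals SPT ordering.
SPT order: [4, 13, 13]
Completion times:
  Job 1: p=4, C=4
  Job 2: p=13, C=17
  Job 3: p=13, C=30
Total completion time = 4 + 17 + 30 = 51

51


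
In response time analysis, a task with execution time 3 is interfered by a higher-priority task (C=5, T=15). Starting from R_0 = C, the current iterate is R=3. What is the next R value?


R_next = C + ceil(R_prev / T_hp) * C_hp
ceil(3 / 15) = ceil(0.2) = 1
Interference = 1 * 5 = 5
R_next = 3 + 5 = 8

8


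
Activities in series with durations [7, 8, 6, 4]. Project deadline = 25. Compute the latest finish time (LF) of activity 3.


LF(activity 3) = deadline - sum of successor durations
Successors: activities 4 through 4 with durations [4]
Sum of successor durations = 4
LF = 25 - 4 = 21

21


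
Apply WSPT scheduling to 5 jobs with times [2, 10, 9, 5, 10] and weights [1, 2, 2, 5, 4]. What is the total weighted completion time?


Compute p/w ratios and sort ascending (WSPT): [(5, 5), (2, 1), (10, 4), (9, 2), (10, 2)]
Compute weighted completion times:
  Job (p=5,w=5): C=5, w*C=5*5=25
  Job (p=2,w=1): C=7, w*C=1*7=7
  Job (p=10,w=4): C=17, w*C=4*17=68
  Job (p=9,w=2): C=26, w*C=2*26=52
  Job (p=10,w=2): C=36, w*C=2*36=72
Total weighted completion time = 224

224


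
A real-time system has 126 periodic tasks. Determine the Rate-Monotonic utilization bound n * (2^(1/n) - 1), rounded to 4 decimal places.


Compute 2^(1/126) = 1.0055163273
Subtract 1: 1.0055163273 - 1 = 0.0055163273
Multiply by n: 126 * 0.0055163273 = 0.6950572398
Round to 4 dp: 0.6951

0.6951


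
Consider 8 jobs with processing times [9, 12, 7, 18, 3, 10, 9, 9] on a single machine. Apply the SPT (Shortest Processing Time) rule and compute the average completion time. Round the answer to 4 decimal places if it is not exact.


Sort jobs by processing time (SPT order): [3, 7, 9, 9, 9, 10, 12, 18]
Compute completion times sequentially:
  Job 1: processing = 3, completes at 3
  Job 2: processing = 7, completes at 10
  Job 3: processing = 9, completes at 19
  Job 4: processing = 9, completes at 28
  Job 5: processing = 9, completes at 37
  Job 6: processing = 10, completes at 47
  Job 7: processing = 12, completes at 59
  Job 8: processing = 18, completes at 77
Sum of completion times = 280
Average completion time = 280/8 = 35.0

35.0


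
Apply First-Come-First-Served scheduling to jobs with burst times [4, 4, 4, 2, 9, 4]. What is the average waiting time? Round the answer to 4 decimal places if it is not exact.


FCFS order (as given): [4, 4, 4, 2, 9, 4]
Waiting times:
  Job 1: wait = 0
  Job 2: wait = 4
  Job 3: wait = 8
  Job 4: wait = 12
  Job 5: wait = 14
  Job 6: wait = 23
Sum of waiting times = 61
Average waiting time = 61/6 = 10.1667

10.1667


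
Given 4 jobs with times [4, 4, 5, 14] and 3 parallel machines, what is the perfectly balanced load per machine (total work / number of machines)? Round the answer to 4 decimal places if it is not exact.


Total processing time = 4 + 4 + 5 + 14 = 27
Number of machines = 3
Ideal balanced load = 27 / 3 = 9.0

9.0


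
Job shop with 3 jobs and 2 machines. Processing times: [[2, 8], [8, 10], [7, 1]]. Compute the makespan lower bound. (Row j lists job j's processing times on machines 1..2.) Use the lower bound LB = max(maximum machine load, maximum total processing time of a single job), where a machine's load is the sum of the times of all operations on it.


Machine loads:
  Machine 1: 2 + 8 + 7 = 17
  Machine 2: 8 + 10 + 1 = 19
Max machine load = 19
Job totals:
  Job 1: 10
  Job 2: 18
  Job 3: 8
Max job total = 18
Lower bound = max(19, 18) = 19

19


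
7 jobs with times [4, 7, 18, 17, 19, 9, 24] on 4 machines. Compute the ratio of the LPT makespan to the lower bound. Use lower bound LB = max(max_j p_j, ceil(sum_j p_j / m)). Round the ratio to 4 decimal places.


LPT order: [24, 19, 18, 17, 9, 7, 4]
Machine loads after assignment: [24, 23, 25, 26]
LPT makespan = 26
Lower bound = max(max_job, ceil(total/4)) = max(24, 25) = 25
Ratio = 26 / 25 = 1.04

1.04


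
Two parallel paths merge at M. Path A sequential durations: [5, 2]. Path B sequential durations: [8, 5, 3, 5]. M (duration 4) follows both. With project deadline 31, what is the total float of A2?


Forward pass: ES(A2) = sum of predecessors on chain A = 5
EF = ES + duration = 5 + 2 = 7
Backward pass: LF(M) = deadline = 31; LS(M) = 31 - 4 = 27
LF(A2) = LS(M) - sum(successors on chain A) = 27 - 0 = 27
LS = LF - duration = 27 - 2 = 25
Total float = LS - ES = 25 - 5 = 20

20


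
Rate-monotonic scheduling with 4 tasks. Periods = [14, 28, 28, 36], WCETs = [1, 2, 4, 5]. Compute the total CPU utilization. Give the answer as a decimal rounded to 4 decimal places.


Compute individual utilizations (exact fractions):
  Task 1: C/T = 1/14 (approx. 0.0714)
  Task 2: C/T = 2/28 = 1/14 (approx. 0.0714)
  Task 3: C/T = 4/28 = 1/7 (approx. 0.1429)
  Task 4: C/T = 5/36 (approx. 0.1389)
Total utilization U = 1/14 + 1/14 + 1/7 + 5/36 = 107/252
Rounded to 4 decimal places: U = 0.4246
RM (Liu & Layland) bound for 4 tasks = 0.756828; compare with U = 107/252 (approx. 0.424603)
U <= bound, so schedulable by RM sufficient condition.

0.4246


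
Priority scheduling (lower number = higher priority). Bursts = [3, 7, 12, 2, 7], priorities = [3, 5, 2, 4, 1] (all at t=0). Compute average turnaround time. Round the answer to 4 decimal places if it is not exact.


Sort by priority (ascending = highest first):
Order: [(1, 7), (2, 12), (3, 3), (4, 2), (5, 7)]
Completion times:
  Priority 1, burst=7, C=7
  Priority 2, burst=12, C=19
  Priority 3, burst=3, C=22
  Priority 4, burst=2, C=24
  Priority 5, burst=7, C=31
Average turnaround = 103/5 = 20.6

20.6
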